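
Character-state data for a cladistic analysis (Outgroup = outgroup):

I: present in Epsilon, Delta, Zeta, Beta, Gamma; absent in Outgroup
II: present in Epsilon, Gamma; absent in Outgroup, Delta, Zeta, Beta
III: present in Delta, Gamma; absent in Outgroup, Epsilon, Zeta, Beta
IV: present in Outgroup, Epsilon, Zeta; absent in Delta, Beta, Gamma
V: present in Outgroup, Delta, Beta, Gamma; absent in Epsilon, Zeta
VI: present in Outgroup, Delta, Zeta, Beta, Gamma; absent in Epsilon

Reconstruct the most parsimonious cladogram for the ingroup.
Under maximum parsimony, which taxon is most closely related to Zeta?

Epsilon

Character polarity is set by the outgroup: the derived state is whichever differs from the outgroup's state, so for IV, V, VI the derived state is 'absent', and for the remaining characters it is 'present'.
I (derived state 'present') is shared by all ingroup taxa — unites the whole ingroup.
II (state 'present') occurs in Epsilon and Gamma but conflicts with the nesting implied by the other characters — most parsimoniously interpreted as homoplasy.
III (derived state 'present') is shared by Delta and Gamma — a synapomorphy uniting that clade.
IV (derived state 'absent') is shared by Beta, Delta, and Gamma — a synapomorphy uniting that clade.
V (derived state 'absent') is shared by Epsilon and Zeta — a synapomorphy uniting that clade.
VI: derived state 'absent' in Epsilon only — an autapomorphy, so it tells us nothing about relationships among taxa.
Most parsimonious ingroup topology: ((Epsilon,Zeta),((Delta,Gamma),Beta)).
Zeta and Epsilon form a cherry on this tree, so they are sister taxa.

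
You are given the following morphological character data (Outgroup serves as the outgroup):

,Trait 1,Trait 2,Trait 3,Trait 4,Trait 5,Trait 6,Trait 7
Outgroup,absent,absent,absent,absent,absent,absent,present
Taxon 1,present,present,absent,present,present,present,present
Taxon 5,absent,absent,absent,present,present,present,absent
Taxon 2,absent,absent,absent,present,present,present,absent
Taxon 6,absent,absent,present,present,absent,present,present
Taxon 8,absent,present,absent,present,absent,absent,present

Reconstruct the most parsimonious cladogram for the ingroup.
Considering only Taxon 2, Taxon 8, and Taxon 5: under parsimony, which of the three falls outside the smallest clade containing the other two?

Taxon 8

Character polarity is set by the outgroup: the derived state is whichever differs from the outgroup's state, so for Trait 7 the derived state is 'absent', and for the remaining characters it is 'present'.
Trait 1: derived state 'present' in Taxon 1 only — an autapomorphy, so it tells us nothing about relationships among taxa.
Trait 2 groups Taxon 1 and Taxon 8, which is incompatible with the clades supported by the remaining characters; treating it as convergent (homoplasy) costs fewer steps than any alternative tree.
Trait 3: derived state 'present' in Taxon 6 only — an autapomorphy, so it tells us nothing about relationships among taxa.
All ingroup taxa share the derived state 'present' for Trait 4; it defines the ingroup but does not resolve relationships within it.
Trait 5: derived state 'present' in Taxon 1, Taxon 2, and Taxon 5 only — synapomorphy for {Taxon 1, Taxon 2, Taxon 5}.
Only Taxon 1, Taxon 2, Taxon 5, and Taxon 6 show the derived state 'present' for Trait 6, supporting them as a clade.
Trait 7: derived state 'absent' in Taxon 2 and Taxon 5 only — synapomorphy for {Taxon 2, Taxon 5}.
Most parsimonious ingroup topology: (((Taxon 1,(Taxon 5,Taxon 2)),Taxon 6),Taxon 8).
Taxon 2 and Taxon 5 share a more recent common ancestor with each other than either does with Taxon 8, so Taxon 8 is the least closely related of the three.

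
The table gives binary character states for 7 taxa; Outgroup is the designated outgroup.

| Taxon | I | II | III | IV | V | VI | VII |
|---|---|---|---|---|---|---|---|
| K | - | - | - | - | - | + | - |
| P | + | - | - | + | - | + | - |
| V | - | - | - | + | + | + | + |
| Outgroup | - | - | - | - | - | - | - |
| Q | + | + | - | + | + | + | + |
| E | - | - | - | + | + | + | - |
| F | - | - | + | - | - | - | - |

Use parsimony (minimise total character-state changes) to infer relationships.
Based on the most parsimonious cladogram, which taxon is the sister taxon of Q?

The outgroup has state '-' for every character, so '+' is the derived state throughout.
I groups P and Q, which is incompatible with the clades supported by the remaining characters; treating it as convergent (homoplasy) costs fewer steps than any alternative tree.
II: derived state '+' in Q only — an autapomorphy, so it tells us nothing about relationships among taxa.
III: derived state '+' in F only — an autapomorphy, so it tells us nothing about relationships among taxa.
Only E, P, Q, and V show the derived state '+' for IV, supporting them as a clade.
Only E, Q, and V show the derived state '+' for V, supporting them as a clade.
Only E, K, P, Q, and V show the derived state '+' for VI, supporting them as a clade.
VII: derived state '+' in Q and V only — synapomorphy for {Q, V}.
Most parsimonious ingroup topology: ((K,(((V,Q),E),P)),F).
Q and V form a cherry on this tree, so they are sister taxa.

V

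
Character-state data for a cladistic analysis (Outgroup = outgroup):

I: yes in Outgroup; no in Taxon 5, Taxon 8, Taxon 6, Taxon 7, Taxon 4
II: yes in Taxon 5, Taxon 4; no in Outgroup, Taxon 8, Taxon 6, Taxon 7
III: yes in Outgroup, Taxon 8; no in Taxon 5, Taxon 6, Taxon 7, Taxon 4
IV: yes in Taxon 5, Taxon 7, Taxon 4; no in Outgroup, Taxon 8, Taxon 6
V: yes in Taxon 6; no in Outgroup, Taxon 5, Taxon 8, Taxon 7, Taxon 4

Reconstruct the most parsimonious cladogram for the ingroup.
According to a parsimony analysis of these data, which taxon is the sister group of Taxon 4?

Taxon 5

Character polarity is set by the outgroup: the derived state is whichever differs from the outgroup's state, so for I, III the derived state is 'no', and for the remaining characters it is 'yes'.
All ingroup taxa share the derived state 'no' for I; it defines the ingroup but does not resolve relationships within it.
II (derived state 'yes') is shared by Taxon 4 and Taxon 5 — a synapomorphy uniting that clade.
Only Taxon 4, Taxon 5, Taxon 6, and Taxon 7 show the derived state 'no' for III, supporting them as a clade.
Only Taxon 4, Taxon 5, and Taxon 7 show the derived state 'yes' for IV, supporting them as a clade.
V: derived state 'yes' in Taxon 6 only — an autapomorphy, so it tells us nothing about relationships among taxa.
Most parsimonious ingroup topology: ((((Taxon 5,Taxon 4),Taxon 7),Taxon 6),Taxon 8).
Taxon 4 and Taxon 5 form a cherry on this tree, so they are sister taxa.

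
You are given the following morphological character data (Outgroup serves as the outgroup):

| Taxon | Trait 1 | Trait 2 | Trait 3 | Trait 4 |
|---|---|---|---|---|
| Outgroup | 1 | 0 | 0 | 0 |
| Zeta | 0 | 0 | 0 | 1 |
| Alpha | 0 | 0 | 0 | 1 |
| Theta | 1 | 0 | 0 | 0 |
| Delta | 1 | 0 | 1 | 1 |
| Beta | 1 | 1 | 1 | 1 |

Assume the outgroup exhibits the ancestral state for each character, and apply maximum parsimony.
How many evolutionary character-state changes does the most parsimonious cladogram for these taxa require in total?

Character polarity is set by the outgroup: the derived state is whichever differs from the outgroup's state, so for Trait 1 the derived state is '0', and for the remaining characters it is '1'.
Only Alpha and Zeta show the derived state '0' for Trait 1, supporting them as a clade.
Trait 2: derived state '1' in Beta only — an autapomorphy, so it tells us nothing about relationships among taxa.
Trait 3 (derived state '1') is shared by Beta and Delta — a synapomorphy uniting that clade.
Only Alpha, Beta, Delta, and Zeta show the derived state '1' for Trait 4, supporting them as a clade.
Most parsimonious ingroup topology: (((Zeta,Alpha),(Delta,Beta)),Theta).
Changes per character on this tree: Trait 1: 1; Trait 2: 1; Trait 3: 1; Trait 4: 1.
Total = 4.

4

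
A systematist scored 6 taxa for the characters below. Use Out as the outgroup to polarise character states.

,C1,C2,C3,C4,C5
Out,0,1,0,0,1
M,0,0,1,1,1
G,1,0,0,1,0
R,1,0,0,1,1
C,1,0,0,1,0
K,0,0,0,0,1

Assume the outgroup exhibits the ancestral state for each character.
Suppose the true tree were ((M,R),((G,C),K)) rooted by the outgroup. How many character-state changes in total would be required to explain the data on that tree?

7

Map each character onto ((M,R),((G,C),K)) (rooted by Out) and count the minimum state changes it requires (Fitch parsimony):
C1: 2; C2: 1; C3: 1; C4: 2; C5: 1.
Total tree length = 7.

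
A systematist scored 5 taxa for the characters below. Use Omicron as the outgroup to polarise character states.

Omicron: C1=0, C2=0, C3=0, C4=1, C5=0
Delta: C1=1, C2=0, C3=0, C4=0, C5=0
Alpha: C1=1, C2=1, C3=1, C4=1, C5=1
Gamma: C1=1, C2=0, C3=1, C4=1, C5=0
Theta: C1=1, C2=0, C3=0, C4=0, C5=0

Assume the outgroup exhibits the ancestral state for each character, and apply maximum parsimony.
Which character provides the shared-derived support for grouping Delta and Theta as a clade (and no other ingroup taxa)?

Character polarity is set by the outgroup: the derived state is whichever differs from the outgroup's state, so for C4 the derived state is '0', and for the remaining characters it is '1'.
All ingroup taxa share the derived state '1' for C1; it defines the ingroup but does not resolve relationships within it.
C2: derived state '1' in Alpha only — an autapomorphy, so it tells us nothing about relationships among taxa.
Only Alpha and Gamma show the derived state '1' for C3, supporting them as a clade.
C4: derived state '0' in Delta and Theta only — synapomorphy for {Delta, Theta}.
C5 (derived state '1') is unique to Alpha (autapomorphy; uninformative for grouping).
Most parsimonious ingroup topology: ((Delta,Theta),(Alpha,Gamma)).
The clade {Delta, Theta} is supported by C4: its derived state '0' occurs in exactly those taxa and in no other taxon (including the outgroup).

C4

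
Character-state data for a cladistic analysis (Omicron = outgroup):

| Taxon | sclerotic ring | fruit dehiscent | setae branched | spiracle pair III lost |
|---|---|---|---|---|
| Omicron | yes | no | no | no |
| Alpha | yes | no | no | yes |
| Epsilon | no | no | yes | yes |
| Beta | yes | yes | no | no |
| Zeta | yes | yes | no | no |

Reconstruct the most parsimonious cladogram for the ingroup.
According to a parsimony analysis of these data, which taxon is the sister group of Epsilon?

Alpha

Character polarity is set by the outgroup: the derived state is whichever differs from the outgroup's state, so for sclerotic ring the derived state is 'no', and for the remaining characters it is 'yes'.
sclerotic ring: derived state 'no' in Epsilon only — an autapomorphy, so it tells us nothing about relationships among taxa.
fruit dehiscent: derived state 'yes' in Beta and Zeta only — synapomorphy for {Beta, Zeta}.
setae branched (derived state 'yes') is unique to Epsilon (autapomorphy; uninformative for grouping).
spiracle pair III lost: derived state 'yes' in Alpha and Epsilon only — synapomorphy for {Alpha, Epsilon}.
Most parsimonious ingroup topology: ((Alpha,Epsilon),(Beta,Zeta)).
Epsilon and Alpha form a cherry on this tree, so they are sister taxa.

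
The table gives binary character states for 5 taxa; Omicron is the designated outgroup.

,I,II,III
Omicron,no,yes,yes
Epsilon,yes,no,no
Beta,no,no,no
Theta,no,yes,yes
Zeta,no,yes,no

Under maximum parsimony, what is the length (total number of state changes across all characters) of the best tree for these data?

Character polarity is set by the outgroup: the derived state is whichever differs from the outgroup's state, so for II, III the derived state is 'no', and for the remaining characters it is 'yes'.
I: derived state 'yes' in Epsilon only — an autapomorphy, so it tells us nothing about relationships among taxa.
II: derived state 'no' in Beta and Epsilon only — synapomorphy for {Beta, Epsilon}.
III: derived state 'no' in Beta, Epsilon, and Zeta only — synapomorphy for {Beta, Epsilon, Zeta}.
Most parsimonious ingroup topology: (((Epsilon,Beta),Zeta),Theta).
Changes per character on this tree: I: 1; II: 1; III: 1.
Total = 3.

3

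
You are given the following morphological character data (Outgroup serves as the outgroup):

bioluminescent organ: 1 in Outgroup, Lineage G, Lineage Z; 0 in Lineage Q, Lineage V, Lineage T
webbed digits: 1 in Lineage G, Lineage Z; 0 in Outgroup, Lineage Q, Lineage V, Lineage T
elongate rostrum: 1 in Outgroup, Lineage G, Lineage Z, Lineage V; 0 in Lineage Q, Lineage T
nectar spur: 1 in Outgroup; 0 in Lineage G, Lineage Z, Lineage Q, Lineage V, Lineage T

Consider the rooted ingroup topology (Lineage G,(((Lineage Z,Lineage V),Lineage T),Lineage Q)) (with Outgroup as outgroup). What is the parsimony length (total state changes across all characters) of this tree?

7

Map each character onto (Lineage G,(((Lineage Z,Lineage V),Lineage T),Lineage Q)) (rooted by Outgroup) and count the minimum state changes it requires (Fitch parsimony):
bioluminescent organ: 2; webbed digits: 2; elongate rostrum: 2; nectar spur: 1.
Total tree length = 7.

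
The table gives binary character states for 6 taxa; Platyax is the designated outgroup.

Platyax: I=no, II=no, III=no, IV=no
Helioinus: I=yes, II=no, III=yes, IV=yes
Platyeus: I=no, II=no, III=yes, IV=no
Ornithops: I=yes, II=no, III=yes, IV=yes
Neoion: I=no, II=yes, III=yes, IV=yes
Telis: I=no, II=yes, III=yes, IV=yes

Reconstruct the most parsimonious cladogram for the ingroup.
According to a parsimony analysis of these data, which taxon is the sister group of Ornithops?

The outgroup has state 'no' for every character, so 'yes' is the derived state throughout.
I: derived state 'yes' in Helioinus and Ornithops only — synapomorphy for {Helioinus, Ornithops}.
II: derived state 'yes' in Neoion and Telis only — synapomorphy for {Neoion, Telis}.
III (derived state 'yes') is shared by all ingroup taxa — unites the whole ingroup.
IV: derived state 'yes' in Helioinus, Neoion, Ornithops, and Telis only — synapomorphy for {Helioinus, Neoion, Ornithops, Telis}.
Most parsimonious ingroup topology: (((Helioinus,Ornithops),(Neoion,Telis)),Platyeus).
Ornithops and Helioinus form a cherry on this tree, so they are sister taxa.

Helioinus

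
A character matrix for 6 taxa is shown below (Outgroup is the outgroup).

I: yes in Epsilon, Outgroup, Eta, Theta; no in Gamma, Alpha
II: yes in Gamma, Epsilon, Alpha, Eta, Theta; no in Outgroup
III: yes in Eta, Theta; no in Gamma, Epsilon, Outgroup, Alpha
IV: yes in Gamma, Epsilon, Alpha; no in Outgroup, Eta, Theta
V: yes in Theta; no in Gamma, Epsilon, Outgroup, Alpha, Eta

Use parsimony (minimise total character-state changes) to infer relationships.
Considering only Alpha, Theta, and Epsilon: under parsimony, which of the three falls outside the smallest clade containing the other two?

Character polarity is set by the outgroup: the derived state is whichever differs from the outgroup's state, so for I the derived state is 'no', and for the remaining characters it is 'yes'.
I: derived state 'no' in Alpha and Gamma only — synapomorphy for {Alpha, Gamma}.
II (derived state 'yes') is shared by all ingroup taxa — unites the whole ingroup.
III (derived state 'yes') is shared by Eta and Theta — a synapomorphy uniting that clade.
IV: derived state 'yes' in Alpha, Epsilon, and Gamma only — synapomorphy for {Alpha, Epsilon, Gamma}.
V (derived state 'yes') is unique to Theta (autapomorphy; uninformative for grouping).
Most parsimonious ingroup topology: ((Epsilon,(Alpha,Gamma)),(Eta,Theta)).
Alpha and Epsilon share a more recent common ancestor with each other than either does with Theta, so Theta is the least closely related of the three.

Theta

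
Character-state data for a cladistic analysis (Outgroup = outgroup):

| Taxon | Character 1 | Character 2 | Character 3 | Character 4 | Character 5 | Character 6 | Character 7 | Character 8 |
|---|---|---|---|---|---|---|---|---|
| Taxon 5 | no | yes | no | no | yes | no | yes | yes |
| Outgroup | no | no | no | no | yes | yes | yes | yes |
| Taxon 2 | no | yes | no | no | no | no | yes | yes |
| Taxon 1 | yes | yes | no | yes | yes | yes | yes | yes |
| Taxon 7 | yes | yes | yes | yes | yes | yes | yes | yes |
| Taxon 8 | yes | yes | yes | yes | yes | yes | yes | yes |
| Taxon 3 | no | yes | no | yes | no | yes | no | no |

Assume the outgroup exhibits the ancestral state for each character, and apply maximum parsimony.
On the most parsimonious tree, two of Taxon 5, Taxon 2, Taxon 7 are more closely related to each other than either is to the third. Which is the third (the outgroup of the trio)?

Taxon 7

Character polarity is set by the outgroup: the derived state is whichever differs from the outgroup's state, so for Character 5, Character 6, Character 7, Character 8 the derived state is 'no', and for the remaining characters it is 'yes'.
Character 1 (derived state 'yes') is shared by Taxon 1, Taxon 7, and Taxon 8 — a synapomorphy uniting that clade.
Character 2 (derived state 'yes') is shared by all ingroup taxa — unites the whole ingroup.
Only Taxon 7 and Taxon 8 show the derived state 'yes' for Character 3, supporting them as a clade.
Character 4: derived state 'yes' in Taxon 1, Taxon 3, Taxon 7, and Taxon 8 only — synapomorphy for {Taxon 1, Taxon 3, Taxon 7, Taxon 8}.
Character 5 groups Taxon 2 and Taxon 3, which is incompatible with the clades supported by the remaining characters; treating it as convergent (homoplasy) costs fewer steps than any alternative tree.
Only Taxon 2 and Taxon 5 show the derived state 'no' for Character 6, supporting them as a clade.
Character 7: derived state 'no' in Taxon 3 only — an autapomorphy, so it tells us nothing about relationships among taxa.
Character 8: derived state 'no' in Taxon 3 only — an autapomorphy, so it tells us nothing about relationships among taxa.
Most parsimonious ingroup topology: ((Taxon 5,Taxon 2),(((Taxon 7,Taxon 8),Taxon 1),Taxon 3)).
Taxon 5 and Taxon 2 share a more recent common ancestor with each other than either does with Taxon 7, so Taxon 7 is the least closely related of the three.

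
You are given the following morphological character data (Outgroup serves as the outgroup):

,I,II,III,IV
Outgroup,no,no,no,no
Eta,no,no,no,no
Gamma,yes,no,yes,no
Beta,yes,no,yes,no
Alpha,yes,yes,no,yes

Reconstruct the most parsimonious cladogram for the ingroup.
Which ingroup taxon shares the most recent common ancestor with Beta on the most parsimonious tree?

The outgroup has state 'no' for every character, so 'yes' is the derived state throughout.
I (derived state 'yes') is shared by Alpha, Beta, and Gamma — a synapomorphy uniting that clade.
II (derived state 'yes') is unique to Alpha (autapomorphy; uninformative for grouping).
III: derived state 'yes' in Beta and Gamma only — synapomorphy for {Beta, Gamma}.
IV: derived state 'yes' in Alpha only — an autapomorphy, so it tells us nothing about relationships among taxa.
Most parsimonious ingroup topology: (Eta,((Gamma,Beta),Alpha)).
Beta and Gamma form a cherry on this tree, so they are sister taxa.

Gamma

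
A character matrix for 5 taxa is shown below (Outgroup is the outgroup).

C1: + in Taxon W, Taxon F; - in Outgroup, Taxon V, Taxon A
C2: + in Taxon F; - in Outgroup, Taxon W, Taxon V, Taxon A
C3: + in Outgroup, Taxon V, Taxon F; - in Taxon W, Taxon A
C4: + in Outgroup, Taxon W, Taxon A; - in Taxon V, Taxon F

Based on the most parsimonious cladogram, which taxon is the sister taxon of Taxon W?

Character polarity is set by the outgroup: the derived state is whichever differs from the outgroup's state, so for C3, C4 the derived state is '-', and for the remaining characters it is '+'.
C1 (state '+') occurs in Taxon F and Taxon W but conflicts with the nesting implied by the other characters — most parsimoniously interpreted as homoplasy.
C2 (derived state '+') is unique to Taxon F (autapomorphy; uninformative for grouping).
Only Taxon A and Taxon W show the derived state '-' for C3, supporting them as a clade.
Only Taxon F and Taxon V show the derived state '-' for C4, supporting them as a clade.
Most parsimonious ingroup topology: ((Taxon W,Taxon A),(Taxon V,Taxon F)).
Taxon W and Taxon A form a cherry on this tree, so they are sister taxa.

Taxon A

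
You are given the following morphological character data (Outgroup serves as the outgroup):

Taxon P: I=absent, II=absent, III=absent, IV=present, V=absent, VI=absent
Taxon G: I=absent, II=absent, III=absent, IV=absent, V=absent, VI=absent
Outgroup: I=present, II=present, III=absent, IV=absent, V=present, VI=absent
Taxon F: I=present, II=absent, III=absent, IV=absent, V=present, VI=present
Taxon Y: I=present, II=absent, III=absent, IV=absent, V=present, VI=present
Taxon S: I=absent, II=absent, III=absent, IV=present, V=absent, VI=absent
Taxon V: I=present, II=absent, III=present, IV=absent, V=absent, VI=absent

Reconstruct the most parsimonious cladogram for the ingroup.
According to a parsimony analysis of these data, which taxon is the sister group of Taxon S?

Character polarity is set by the outgroup: the derived state is whichever differs from the outgroup's state, so for I, II, V the derived state is 'absent', and for the remaining characters it is 'present'.
I (derived state 'absent') is shared by Taxon G, Taxon P, and Taxon S — a synapomorphy uniting that clade.
All ingroup taxa share the derived state 'absent' for II; it defines the ingroup but does not resolve relationships within it.
III: derived state 'present' in Taxon V only — an autapomorphy, so it tells us nothing about relationships among taxa.
IV (derived state 'present') is shared by Taxon P and Taxon S — a synapomorphy uniting that clade.
Only Taxon G, Taxon P, Taxon S, and Taxon V show the derived state 'absent' for V, supporting them as a clade.
VI: derived state 'present' in Taxon F and Taxon Y only — synapomorphy for {Taxon F, Taxon Y}.
Most parsimonious ingroup topology: ((((Taxon S,Taxon P),Taxon G),Taxon V),(Taxon Y,Taxon F)).
Taxon S and Taxon P form a cherry on this tree, so they are sister taxa.

Taxon P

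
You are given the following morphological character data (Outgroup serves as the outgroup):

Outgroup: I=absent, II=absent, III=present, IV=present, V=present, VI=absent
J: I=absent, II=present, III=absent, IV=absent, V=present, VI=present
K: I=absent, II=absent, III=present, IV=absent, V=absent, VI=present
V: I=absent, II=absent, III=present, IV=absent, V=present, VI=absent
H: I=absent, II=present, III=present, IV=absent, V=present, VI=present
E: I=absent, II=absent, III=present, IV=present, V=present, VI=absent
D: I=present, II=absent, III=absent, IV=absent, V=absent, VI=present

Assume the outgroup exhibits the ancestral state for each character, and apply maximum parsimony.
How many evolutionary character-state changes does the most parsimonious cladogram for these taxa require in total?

Character polarity is set by the outgroup: the derived state is whichever differs from the outgroup's state, so for III, IV, V the derived state is 'absent', and for the remaining characters it is 'present'.
I: derived state 'present' in D only — an autapomorphy, so it tells us nothing about relationships among taxa.
Only H and J show the derived state 'present' for II, supporting them as a clade.
III groups D and J, which is incompatible with the clades supported by the remaining characters; treating it as convergent (homoplasy) costs fewer steps than any alternative tree.
IV (derived state 'absent') is shared by D, H, J, K, and V — a synapomorphy uniting that clade.
V (derived state 'absent') is shared by D and K — a synapomorphy uniting that clade.
VI (derived state 'present') is shared by D, H, J, and K — a synapomorphy uniting that clade.
Most parsimonious ingroup topology: ((((J,H),(K,D)),V),E).
Changes per character on this tree: I: 1; II: 1; III: 2; IV: 1; V: 1; VI: 1.
Total = 7.

7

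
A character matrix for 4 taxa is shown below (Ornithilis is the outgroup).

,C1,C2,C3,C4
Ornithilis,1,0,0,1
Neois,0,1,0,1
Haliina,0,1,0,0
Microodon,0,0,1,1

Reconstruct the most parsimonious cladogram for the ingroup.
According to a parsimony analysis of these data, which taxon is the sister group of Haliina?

Character polarity is set by the outgroup: the derived state is whichever differs from the outgroup's state, so for C1, C4 the derived state is '0', and for the remaining characters it is '1'.
All ingroup taxa share the derived state '0' for C1; it defines the ingroup but does not resolve relationships within it.
C2: derived state '1' in Haliina and Neois only — synapomorphy for {Haliina, Neois}.
C3 (derived state '1') is unique to Microodon (autapomorphy; uninformative for grouping).
C4 (derived state '0') is unique to Haliina (autapomorphy; uninformative for grouping).
Most parsimonious ingroup topology: ((Neois,Haliina),Microodon).
Haliina and Neois form a cherry on this tree, so they are sister taxa.

Neois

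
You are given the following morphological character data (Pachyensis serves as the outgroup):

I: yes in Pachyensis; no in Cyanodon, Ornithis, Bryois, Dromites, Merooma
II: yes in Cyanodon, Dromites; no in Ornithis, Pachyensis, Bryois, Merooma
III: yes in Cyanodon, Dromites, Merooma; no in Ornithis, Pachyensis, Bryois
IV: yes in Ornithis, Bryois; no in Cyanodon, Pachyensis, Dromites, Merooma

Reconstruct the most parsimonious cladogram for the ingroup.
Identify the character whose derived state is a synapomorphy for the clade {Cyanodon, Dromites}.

II

Character polarity is set by the outgroup: the derived state is whichever differs from the outgroup's state, so for I the derived state is 'no', and for the remaining characters it is 'yes'.
All ingroup taxa share the derived state 'no' for I; it defines the ingroup but does not resolve relationships within it.
II: derived state 'yes' in Cyanodon and Dromites only — synapomorphy for {Cyanodon, Dromites}.
III (derived state 'yes') is shared by Cyanodon, Dromites, and Merooma — a synapomorphy uniting that clade.
IV (derived state 'yes') is shared by Bryois and Ornithis — a synapomorphy uniting that clade.
Most parsimonious ingroup topology: ((Ornithis,Bryois),((Cyanodon,Dromites),Merooma)).
The clade {Cyanodon, Dromites} is supported by II: its derived state 'yes' occurs in exactly those taxa and in no other taxon (including the outgroup).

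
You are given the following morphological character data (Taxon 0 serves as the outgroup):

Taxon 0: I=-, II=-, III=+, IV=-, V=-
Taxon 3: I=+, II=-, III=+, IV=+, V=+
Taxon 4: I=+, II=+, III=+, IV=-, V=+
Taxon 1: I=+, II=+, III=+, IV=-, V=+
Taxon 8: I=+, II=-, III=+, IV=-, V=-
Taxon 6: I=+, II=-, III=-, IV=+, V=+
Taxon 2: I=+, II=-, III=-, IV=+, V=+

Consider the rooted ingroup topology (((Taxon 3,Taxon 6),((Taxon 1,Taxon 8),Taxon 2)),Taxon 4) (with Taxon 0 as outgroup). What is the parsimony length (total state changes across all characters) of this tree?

9

Map each character onto (((Taxon 3,Taxon 6),((Taxon 1,Taxon 8),Taxon 2)),Taxon 4) (rooted by Taxon 0) and count the minimum state changes it requires (Fitch parsimony):
I: 1; II: 2; III: 2; IV: 2; V: 2.
Total tree length = 9.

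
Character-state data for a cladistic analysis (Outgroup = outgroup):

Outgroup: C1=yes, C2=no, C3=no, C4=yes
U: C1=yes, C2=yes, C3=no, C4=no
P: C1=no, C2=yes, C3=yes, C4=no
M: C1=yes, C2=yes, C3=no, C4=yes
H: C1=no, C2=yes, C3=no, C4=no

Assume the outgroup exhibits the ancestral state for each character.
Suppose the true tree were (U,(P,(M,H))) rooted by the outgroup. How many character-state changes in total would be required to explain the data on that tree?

Map each character onto (U,(P,(M,H))) (rooted by Outgroup) and count the minimum state changes it requires (Fitch parsimony):
C1: 2; C2: 1; C3: 1; C4: 2.
Total tree length = 6.

6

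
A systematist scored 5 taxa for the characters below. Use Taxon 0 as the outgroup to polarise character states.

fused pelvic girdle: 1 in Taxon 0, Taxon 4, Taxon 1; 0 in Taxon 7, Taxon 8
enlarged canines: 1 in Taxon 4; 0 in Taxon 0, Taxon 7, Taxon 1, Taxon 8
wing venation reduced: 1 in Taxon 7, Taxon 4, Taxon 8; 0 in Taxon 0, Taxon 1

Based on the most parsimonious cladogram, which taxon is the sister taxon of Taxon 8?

Character polarity is set by the outgroup: the derived state is whichever differs from the outgroup's state, so for fused pelvic girdle the derived state is '0', and for the remaining characters it is '1'.
fused pelvic girdle (derived state '0') is shared by Taxon 7 and Taxon 8 — a synapomorphy uniting that clade.
enlarged canines (derived state '1') is unique to Taxon 4 (autapomorphy; uninformative for grouping).
wing venation reduced: derived state '1' in Taxon 4, Taxon 7, and Taxon 8 only — synapomorphy for {Taxon 4, Taxon 7, Taxon 8}.
Most parsimonious ingroup topology: (((Taxon 7,Taxon 8),Taxon 4),Taxon 1).
Taxon 8 and Taxon 7 form a cherry on this tree, so they are sister taxa.

Taxon 7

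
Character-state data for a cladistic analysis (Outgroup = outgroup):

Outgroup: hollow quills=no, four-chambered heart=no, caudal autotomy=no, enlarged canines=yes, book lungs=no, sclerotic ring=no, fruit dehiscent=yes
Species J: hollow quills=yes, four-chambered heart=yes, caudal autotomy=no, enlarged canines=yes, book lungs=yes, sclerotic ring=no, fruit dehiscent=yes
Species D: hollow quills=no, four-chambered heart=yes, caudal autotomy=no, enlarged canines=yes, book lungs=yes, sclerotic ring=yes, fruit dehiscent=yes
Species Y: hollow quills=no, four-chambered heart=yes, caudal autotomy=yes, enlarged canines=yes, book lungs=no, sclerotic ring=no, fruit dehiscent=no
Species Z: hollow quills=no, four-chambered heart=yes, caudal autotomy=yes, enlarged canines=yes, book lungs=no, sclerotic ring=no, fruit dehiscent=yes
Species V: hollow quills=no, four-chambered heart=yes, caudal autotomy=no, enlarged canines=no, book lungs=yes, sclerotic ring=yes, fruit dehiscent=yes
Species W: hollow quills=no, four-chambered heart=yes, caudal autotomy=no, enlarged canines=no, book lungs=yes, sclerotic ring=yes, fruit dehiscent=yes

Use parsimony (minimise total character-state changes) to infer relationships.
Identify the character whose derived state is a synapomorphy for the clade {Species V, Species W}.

Character polarity is set by the outgroup: the derived state is whichever differs from the outgroup's state, so for enlarged canines, fruit dehiscent the derived state is 'no', and for the remaining characters it is 'yes'.
hollow quills (derived state 'yes') is unique to Species J (autapomorphy; uninformative for grouping).
four-chambered heart (derived state 'yes') is shared by all ingroup taxa — unites the whole ingroup.
caudal autotomy (derived state 'yes') is shared by Species Y and Species Z — a synapomorphy uniting that clade.
enlarged canines (derived state 'no') is shared by Species V and Species W — a synapomorphy uniting that clade.
Only Species D, Species J, Species V, and Species W show the derived state 'yes' for book lungs, supporting them as a clade.
sclerotic ring: derived state 'yes' in Species D, Species V, and Species W only — synapomorphy for {Species D, Species V, Species W}.
fruit dehiscent: derived state 'no' in Species Y only — an autapomorphy, so it tells us nothing about relationships among taxa.
Most parsimonious ingroup topology: ((Species J,(Species D,(Species V,Species W))),(Species Y,Species Z)).
The clade {Species V, Species W} is supported by enlarged canines: its derived state 'no' occurs in exactly those taxa and in no other taxon (including the outgroup).

enlarged canines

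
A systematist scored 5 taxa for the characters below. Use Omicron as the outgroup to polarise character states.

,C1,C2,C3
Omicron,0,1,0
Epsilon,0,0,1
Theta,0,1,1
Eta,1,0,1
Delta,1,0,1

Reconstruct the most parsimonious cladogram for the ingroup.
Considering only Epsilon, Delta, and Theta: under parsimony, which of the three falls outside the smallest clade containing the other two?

Character polarity is set by the outgroup: the derived state is whichever differs from the outgroup's state, so for C2 the derived state is '0', and for the remaining characters it is '1'.
C1: derived state '1' in Delta and Eta only — synapomorphy for {Delta, Eta}.
C2: derived state '0' in Delta, Epsilon, and Eta only — synapomorphy for {Delta, Epsilon, Eta}.
All ingroup taxa share the derived state '1' for C3; it defines the ingroup but does not resolve relationships within it.
Most parsimonious ingroup topology: ((Epsilon,(Eta,Delta)),Theta).
Epsilon and Delta share a more recent common ancestor with each other than either does with Theta, so Theta is the least closely related of the three.

Theta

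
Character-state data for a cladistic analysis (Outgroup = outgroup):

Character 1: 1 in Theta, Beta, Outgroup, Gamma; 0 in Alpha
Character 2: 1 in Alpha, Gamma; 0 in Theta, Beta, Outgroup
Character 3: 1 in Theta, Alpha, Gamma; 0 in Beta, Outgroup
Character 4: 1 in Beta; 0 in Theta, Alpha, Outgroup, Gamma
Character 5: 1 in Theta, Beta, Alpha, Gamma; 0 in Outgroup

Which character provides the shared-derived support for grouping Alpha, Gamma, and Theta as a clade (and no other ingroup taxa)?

Character 3

Character polarity is set by the outgroup: the derived state is whichever differs from the outgroup's state, so for Character 1 the derived state is '0', and for the remaining characters it is '1'.
Character 1 (derived state '0') is unique to Alpha (autapomorphy; uninformative for grouping).
Character 2: derived state '1' in Alpha and Gamma only — synapomorphy for {Alpha, Gamma}.
Character 3: derived state '1' in Alpha, Gamma, and Theta only — synapomorphy for {Alpha, Gamma, Theta}.
Character 4: derived state '1' in Beta only — an autapomorphy, so it tells us nothing about relationships among taxa.
All ingroup taxa share the derived state '1' for Character 5; it defines the ingroup but does not resolve relationships within it.
Most parsimonious ingroup topology: ((Theta,(Alpha,Gamma)),Beta).
The clade {Alpha, Gamma, Theta} is supported by Character 3: its derived state '1' occurs in exactly those taxa and in no other taxon (including the outgroup).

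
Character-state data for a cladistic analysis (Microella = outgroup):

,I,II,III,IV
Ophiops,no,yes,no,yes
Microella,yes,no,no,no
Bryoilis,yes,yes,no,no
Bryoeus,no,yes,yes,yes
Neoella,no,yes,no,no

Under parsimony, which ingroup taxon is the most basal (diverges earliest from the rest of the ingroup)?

Bryoilis

Character polarity is set by the outgroup: the derived state is whichever differs from the outgroup's state, so for I the derived state is 'no', and for the remaining characters it is 'yes'.
Only Bryoeus, Neoella, and Ophiops show the derived state 'no' for I, supporting them as a clade.
II (derived state 'yes') is shared by all ingroup taxa — unites the whole ingroup.
III: derived state 'yes' in Bryoeus only — an autapomorphy, so it tells us nothing about relationships among taxa.
Only Bryoeus and Ophiops show the derived state 'yes' for IV, supporting them as a clade.
Most parsimonious ingroup topology: ((Neoella,(Bryoeus,Ophiops)),Bryoilis).
Bryoilis is sister to the clade containing all other ingroup taxa, so it is the earliest-diverging (most basal) ingroup lineage.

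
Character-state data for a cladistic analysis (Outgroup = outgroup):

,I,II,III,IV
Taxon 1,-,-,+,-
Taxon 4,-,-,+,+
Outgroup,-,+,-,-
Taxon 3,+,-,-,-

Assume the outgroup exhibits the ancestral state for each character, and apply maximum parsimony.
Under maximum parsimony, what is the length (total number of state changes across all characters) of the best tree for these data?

Character polarity is set by the outgroup: the derived state is whichever differs from the outgroup's state, so for II the derived state is '-', and for the remaining characters it is '+'.
I (derived state '+') is unique to Taxon 3 (autapomorphy; uninformative for grouping).
All ingroup taxa share the derived state '-' for II; it defines the ingroup but does not resolve relationships within it.
III: derived state '+' in Taxon 1 and Taxon 4 only — synapomorphy for {Taxon 1, Taxon 4}.
IV (derived state '+') is unique to Taxon 4 (autapomorphy; uninformative for grouping).
Most parsimonious ingroup topology: ((Taxon 1,Taxon 4),Taxon 3).
Changes per character on this tree: I: 1; II: 1; III: 1; IV: 1.
Total = 4.

4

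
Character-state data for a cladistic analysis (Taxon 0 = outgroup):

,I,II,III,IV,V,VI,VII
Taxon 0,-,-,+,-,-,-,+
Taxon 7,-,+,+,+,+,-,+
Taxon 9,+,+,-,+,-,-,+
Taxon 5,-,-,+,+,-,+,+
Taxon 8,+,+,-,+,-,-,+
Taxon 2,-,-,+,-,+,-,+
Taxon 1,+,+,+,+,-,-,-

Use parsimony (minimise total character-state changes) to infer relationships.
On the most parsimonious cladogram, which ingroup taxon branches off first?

Character polarity is set by the outgroup: the derived state is whichever differs from the outgroup's state, so for III, VII the derived state is '-', and for the remaining characters it is '+'.
I: derived state '+' in Taxon 1, Taxon 8, and Taxon 9 only — synapomorphy for {Taxon 1, Taxon 8, Taxon 9}.
II (derived state '+') is shared by Taxon 1, Taxon 7, Taxon 8, and Taxon 9 — a synapomorphy uniting that clade.
III: derived state '-' in Taxon 8 and Taxon 9 only — synapomorphy for {Taxon 8, Taxon 9}.
IV: derived state '+' in Taxon 1, Taxon 5, Taxon 7, Taxon 8, and Taxon 9 only — synapomorphy for {Taxon 1, Taxon 5, Taxon 7, Taxon 8, Taxon 9}.
V groups Taxon 2 and Taxon 7, which is incompatible with the clades supported by the remaining characters; treating it as convergent (homoplasy) costs fewer steps than any alternative tree.
VI (derived state '+') is unique to Taxon 5 (autapomorphy; uninformative for grouping).
VII (derived state '-') is unique to Taxon 1 (autapomorphy; uninformative for grouping).
Most parsimonious ingroup topology: (((Taxon 7,((Taxon 9,Taxon 8),Taxon 1)),Taxon 5),Taxon 2).
Taxon 2 is sister to the clade containing all other ingroup taxa, so it is the earliest-diverging (most basal) ingroup lineage.

Taxon 2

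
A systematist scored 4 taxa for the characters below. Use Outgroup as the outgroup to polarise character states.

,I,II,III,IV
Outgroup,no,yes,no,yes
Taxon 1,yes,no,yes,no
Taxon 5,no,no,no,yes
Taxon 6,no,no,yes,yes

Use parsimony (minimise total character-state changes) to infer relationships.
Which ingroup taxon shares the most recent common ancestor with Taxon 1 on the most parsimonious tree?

Taxon 6

Character polarity is set by the outgroup: the derived state is whichever differs from the outgroup's state, so for II, IV the derived state is 'no', and for the remaining characters it is 'yes'.
I (derived state 'yes') is unique to Taxon 1 (autapomorphy; uninformative for grouping).
All ingroup taxa share the derived state 'no' for II; it defines the ingroup but does not resolve relationships within it.
III (derived state 'yes') is shared by Taxon 1 and Taxon 6 — a synapomorphy uniting that clade.
IV (derived state 'no') is unique to Taxon 1 (autapomorphy; uninformative for grouping).
Most parsimonious ingroup topology: ((Taxon 1,Taxon 6),Taxon 5).
Taxon 1 and Taxon 6 form a cherry on this tree, so they are sister taxa.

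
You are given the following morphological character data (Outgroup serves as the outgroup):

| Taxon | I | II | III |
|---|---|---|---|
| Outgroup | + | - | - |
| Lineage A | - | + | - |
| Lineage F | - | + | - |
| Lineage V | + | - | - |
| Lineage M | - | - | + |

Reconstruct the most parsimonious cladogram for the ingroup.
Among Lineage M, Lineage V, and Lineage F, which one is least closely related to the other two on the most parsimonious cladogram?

Lineage V

Character polarity is set by the outgroup: the derived state is whichever differs from the outgroup's state, so for I the derived state is '-', and for the remaining characters it is '+'.
I: derived state '-' in Lineage A, Lineage F, and Lineage M only — synapomorphy for {Lineage A, Lineage F, Lineage M}.
Only Lineage A and Lineage F show the derived state '+' for II, supporting them as a clade.
III: derived state '+' in Lineage M only — an autapomorphy, so it tells us nothing about relationships among taxa.
Most parsimonious ingroup topology: (((Lineage A,Lineage F),Lineage M),Lineage V).
Lineage F and Lineage M share a more recent common ancestor with each other than either does with Lineage V, so Lineage V is the least closely related of the three.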